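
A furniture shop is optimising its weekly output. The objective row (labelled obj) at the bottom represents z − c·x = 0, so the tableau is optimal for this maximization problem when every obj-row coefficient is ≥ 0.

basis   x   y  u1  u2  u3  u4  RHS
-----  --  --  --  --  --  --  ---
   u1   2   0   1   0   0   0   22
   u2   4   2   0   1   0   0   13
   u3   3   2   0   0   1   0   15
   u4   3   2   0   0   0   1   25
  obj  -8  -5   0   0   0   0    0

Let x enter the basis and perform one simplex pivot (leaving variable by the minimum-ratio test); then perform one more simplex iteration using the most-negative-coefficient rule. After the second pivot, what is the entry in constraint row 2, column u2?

1/2

Ratio test on column x — row 1: 22/2 = 11; row 2: 13/4 = 13/4; row 3: 15/3 = 5; row 4: 25/3 = 25/3. Minimum is 13/4 at row 2 (u2 leaves); pivot element 4.
Divide row 2 by 4; eliminate column x from the other rows.
Second iteration: most negative obj-row entry is -1 in column y, so y enters.
Ratio test on column y — row 1: entry -1 ≤ 0; row 2: (13/4)/(1/2) = 13/2; row 3: (21/4)/(1/2) = 21/2; row 4: (61/4)/(1/2) = 61/2. Minimum is 13/2 at row 2 (x leaves); pivot element 1/2.
Divide row 2 by 1/2; eliminate column y from the other rows.
After both pivots, the entry at constraint row 2, column u2 is 1/2.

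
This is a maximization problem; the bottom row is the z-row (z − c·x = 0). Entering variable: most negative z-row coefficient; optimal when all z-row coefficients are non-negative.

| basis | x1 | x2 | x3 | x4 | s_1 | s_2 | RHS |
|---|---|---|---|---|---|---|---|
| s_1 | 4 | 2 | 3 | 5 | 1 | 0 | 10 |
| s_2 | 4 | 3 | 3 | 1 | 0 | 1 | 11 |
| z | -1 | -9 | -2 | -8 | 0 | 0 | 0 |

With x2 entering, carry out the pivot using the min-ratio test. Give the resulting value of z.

33

Ratio test on column x2 — row 1: 10/2 = 5; row 2: 11/3 = 11/3. Minimum is 11/3 at row 2 (s_2 leaves); pivot element 3.
Pivot on row 2; the z-row RHS becomes 0 − (-9)·(11/3) = 33.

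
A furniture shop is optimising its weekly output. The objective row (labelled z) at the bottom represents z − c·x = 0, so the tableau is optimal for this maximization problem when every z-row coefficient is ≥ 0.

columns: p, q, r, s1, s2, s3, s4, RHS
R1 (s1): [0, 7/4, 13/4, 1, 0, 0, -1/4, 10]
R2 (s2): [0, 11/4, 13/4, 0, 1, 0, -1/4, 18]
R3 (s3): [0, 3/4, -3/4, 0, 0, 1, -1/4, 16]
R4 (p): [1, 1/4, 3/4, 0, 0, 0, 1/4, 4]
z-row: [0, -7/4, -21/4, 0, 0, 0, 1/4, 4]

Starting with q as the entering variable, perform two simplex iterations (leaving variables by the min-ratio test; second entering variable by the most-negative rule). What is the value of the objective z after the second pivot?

Ratio test on column q — row 1: 10/(7/4) = 40/7; row 2: 18/(11/4) = 72/11; row 3: 16/(3/4) = 64/3; row 4: 4/(1/4) = 16. Minimum is 40/7 at row 1 (s1 leaves); pivot element 7/4.
Pivot on row 1; the z-row RHS becomes 4 − (-7/4)·(40/7) = 14.
Next entering variable (most negative z-row entry -2): r.
Ratio test on column r — row 1: (40/7)/(13/7) = 40/13; row 2: entry -13/7 ≤ 0; row 3: entry -15/7 ≤ 0; row 4: (18/7)/(2/7) = 9. Minimum is 40/13 at row 1 (q leaves); pivot element 13/7.
After the second pivot the z-row RHS is 14 − (-2)·(40/13) = 262/13.

262/13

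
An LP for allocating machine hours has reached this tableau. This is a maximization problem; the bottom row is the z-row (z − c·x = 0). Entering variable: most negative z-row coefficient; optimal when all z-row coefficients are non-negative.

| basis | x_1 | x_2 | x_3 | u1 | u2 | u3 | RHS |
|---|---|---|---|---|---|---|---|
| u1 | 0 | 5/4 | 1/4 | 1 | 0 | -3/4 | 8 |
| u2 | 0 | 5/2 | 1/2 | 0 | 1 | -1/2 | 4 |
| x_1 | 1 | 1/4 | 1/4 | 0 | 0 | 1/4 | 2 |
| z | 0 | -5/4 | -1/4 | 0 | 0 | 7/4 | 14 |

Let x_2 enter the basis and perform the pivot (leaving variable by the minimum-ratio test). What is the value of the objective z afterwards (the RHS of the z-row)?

Ratio test on column x_2 — row 1: 8/(5/4) = 32/5; row 2: 4/(5/2) = 8/5; row 3: 2/(1/4) = 8. Minimum is 8/5 at row 2 (u2 leaves); pivot element 5/2.
Pivot on row 2; the z-row RHS becomes 14 − (-5/4)·(8/5) = 16.

16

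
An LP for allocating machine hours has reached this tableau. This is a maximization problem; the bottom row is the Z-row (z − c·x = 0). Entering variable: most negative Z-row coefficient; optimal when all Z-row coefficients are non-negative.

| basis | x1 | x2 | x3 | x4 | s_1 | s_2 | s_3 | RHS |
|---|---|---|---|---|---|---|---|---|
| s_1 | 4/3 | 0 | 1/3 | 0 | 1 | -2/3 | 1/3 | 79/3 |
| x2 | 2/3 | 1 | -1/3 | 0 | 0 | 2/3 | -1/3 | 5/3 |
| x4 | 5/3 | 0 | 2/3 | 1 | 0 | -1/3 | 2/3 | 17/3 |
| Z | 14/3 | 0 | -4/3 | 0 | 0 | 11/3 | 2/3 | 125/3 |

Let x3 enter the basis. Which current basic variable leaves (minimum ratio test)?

x4

Column x3 entries and ratios — s_1: (79/3)/(1/3) = 79; x2: -1/3 ≤ 0, skip; x4: (17/3)/(2/3) = 17/2.
Smallest ratio is 17/2 in the row of x4, so x4 leaves.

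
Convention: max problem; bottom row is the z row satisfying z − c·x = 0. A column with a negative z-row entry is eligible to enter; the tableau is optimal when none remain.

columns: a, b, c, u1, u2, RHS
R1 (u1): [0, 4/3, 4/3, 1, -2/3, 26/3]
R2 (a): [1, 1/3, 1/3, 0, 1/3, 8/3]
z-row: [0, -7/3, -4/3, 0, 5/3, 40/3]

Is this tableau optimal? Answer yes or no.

The z-row has a negative entry -7/3 in column b, so it is not optimal.

no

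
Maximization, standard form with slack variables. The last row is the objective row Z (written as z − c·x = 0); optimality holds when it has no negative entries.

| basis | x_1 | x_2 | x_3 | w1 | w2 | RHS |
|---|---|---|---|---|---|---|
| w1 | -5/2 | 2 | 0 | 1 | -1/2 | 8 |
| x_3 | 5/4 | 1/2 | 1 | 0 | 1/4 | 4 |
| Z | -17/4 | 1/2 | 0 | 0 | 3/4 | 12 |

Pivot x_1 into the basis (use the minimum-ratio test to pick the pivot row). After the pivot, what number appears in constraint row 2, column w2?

1/5

Ratio test on column x_1 — row 1: entry -5/2 ≤ 0; row 2: 4/(5/4) = 16/5. Minimum is 16/5 at row 2 (x_3 leaves); pivot element 5/4.
Divide row 2 by 5/4; eliminate column x_1 from the other rows.
In the new row 2, the w2 entry is the old entry divided by the pivot: (1/4)/(5/4) = 1/5.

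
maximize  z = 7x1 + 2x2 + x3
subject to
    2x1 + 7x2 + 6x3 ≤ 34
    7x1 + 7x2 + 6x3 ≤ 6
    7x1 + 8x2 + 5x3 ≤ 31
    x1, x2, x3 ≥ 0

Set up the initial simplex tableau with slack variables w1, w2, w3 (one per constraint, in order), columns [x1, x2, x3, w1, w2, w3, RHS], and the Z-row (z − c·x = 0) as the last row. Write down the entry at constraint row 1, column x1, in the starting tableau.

2

Constraint 1 has coefficient 2 on x1.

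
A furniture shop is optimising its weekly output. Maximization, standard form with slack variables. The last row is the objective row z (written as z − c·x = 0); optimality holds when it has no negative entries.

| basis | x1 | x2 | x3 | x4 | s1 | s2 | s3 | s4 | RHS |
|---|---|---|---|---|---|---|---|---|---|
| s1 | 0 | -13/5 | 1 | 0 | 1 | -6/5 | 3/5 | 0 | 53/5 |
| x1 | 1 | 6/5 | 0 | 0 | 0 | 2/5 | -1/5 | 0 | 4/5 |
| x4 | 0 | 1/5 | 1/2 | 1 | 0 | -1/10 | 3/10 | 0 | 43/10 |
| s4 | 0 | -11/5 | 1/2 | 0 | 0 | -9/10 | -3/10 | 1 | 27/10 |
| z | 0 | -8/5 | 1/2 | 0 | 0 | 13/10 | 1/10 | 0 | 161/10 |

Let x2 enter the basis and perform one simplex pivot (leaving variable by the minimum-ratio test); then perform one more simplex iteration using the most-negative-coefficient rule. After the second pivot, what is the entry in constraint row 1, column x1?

Ratio test on column x2 — row 1: entry -13/5 ≤ 0; row 2: (4/5)/(6/5) = 2/3; row 3: (43/10)/(1/5) = 43/2; row 4: entry -11/5 ≤ 0. Minimum is 2/3 at row 2 (x1 leaves); pivot element 6/5.
Divide row 2 by 6/5; eliminate column x2 from the other rows.
Second iteration: most negative z-row entry is -1/6 in column s3, so s3 enters.
Ratio test on column s3 — row 1: (37/3)/(1/6) = 74; row 2: entry -1/6 ≤ 0; row 3: (25/6)/(1/3) = 25/2; row 4: entry -2/3 ≤ 0. Minimum is 25/2 at row 3 (x4 leaves); pivot element 1/3.
Divide row 3 by 1/3; eliminate column s3 from the other rows.
After both pivots, the entry at constraint row 1, column x1 is 9/4.

9/4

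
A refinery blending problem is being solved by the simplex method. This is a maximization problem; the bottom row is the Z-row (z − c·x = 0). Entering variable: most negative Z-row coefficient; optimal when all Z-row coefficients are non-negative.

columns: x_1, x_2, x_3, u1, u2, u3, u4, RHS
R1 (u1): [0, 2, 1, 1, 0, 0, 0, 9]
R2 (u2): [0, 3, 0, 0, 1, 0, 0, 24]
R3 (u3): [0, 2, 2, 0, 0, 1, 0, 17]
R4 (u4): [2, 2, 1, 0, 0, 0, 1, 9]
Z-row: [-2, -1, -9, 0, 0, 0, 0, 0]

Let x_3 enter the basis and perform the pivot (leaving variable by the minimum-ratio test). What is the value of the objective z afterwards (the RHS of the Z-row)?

153/2

Ratio test on column x_3 — row 1: 9/1 = 9; row 2: entry 0 ≤ 0; row 3: 17/2 = 17/2; row 4: 9/1 = 9. Minimum is 17/2 at row 3 (u3 leaves); pivot element 2.
Pivot on row 3; the Z-row RHS becomes 0 − (-9)·(17/2) = 153/2.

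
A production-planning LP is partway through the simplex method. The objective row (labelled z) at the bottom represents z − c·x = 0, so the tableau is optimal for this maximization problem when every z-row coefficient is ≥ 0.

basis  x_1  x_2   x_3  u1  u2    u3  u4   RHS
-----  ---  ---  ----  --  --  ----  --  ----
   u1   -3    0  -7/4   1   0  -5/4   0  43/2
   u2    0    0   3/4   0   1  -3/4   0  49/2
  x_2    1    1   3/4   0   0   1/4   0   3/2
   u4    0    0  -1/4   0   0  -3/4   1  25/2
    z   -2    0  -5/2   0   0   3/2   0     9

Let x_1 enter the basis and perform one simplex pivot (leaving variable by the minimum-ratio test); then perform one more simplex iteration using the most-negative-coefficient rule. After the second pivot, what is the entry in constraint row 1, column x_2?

Ratio test on column x_1 — row 1: entry -3 ≤ 0; row 2: entry 0 ≤ 0; row 3: (3/2)/1 = 3/2; row 4: entry 0 ≤ 0. Minimum is 3/2 at row 3 (x_2 leaves); pivot element 1.
Divide row 3 by 1; eliminate column x_1 from the other rows.
Second iteration: most negative z-row entry is -1 in column x_3, so x_3 enters.
Ratio test on column x_3 — row 1: 26/(1/2) = 52; row 2: (49/2)/(3/4) = 98/3; row 3: (3/2)/(3/4) = 2; row 4: entry -1/4 ≤ 0. Minimum is 2 at row 3 (x_1 leaves); pivot element 3/4.
Divide row 3 by 3/4; eliminate column x_3 from the other rows.
After both pivots, the entry at constraint row 1, column x_2 is 7/3.

7/3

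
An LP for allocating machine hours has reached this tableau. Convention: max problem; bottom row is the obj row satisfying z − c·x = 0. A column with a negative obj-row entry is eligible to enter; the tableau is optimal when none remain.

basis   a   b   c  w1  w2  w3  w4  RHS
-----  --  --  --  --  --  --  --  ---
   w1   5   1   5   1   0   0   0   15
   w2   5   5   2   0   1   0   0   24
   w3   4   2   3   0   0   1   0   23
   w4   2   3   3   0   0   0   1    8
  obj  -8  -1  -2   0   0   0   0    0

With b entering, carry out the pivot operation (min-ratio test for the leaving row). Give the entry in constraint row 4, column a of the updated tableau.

2/3

Ratio test on column b — row 1: 15/1 = 15; row 2: 24/5 = 24/5; row 3: 23/2 = 23/2; row 4: 8/3 = 8/3. Minimum is 8/3 at row 4 (w4 leaves); pivot element 3.
Divide row 4 by 3; eliminate column b from the other rows.
In the new row 4, the a entry is the old entry divided by the pivot: 2/3 = 2/3.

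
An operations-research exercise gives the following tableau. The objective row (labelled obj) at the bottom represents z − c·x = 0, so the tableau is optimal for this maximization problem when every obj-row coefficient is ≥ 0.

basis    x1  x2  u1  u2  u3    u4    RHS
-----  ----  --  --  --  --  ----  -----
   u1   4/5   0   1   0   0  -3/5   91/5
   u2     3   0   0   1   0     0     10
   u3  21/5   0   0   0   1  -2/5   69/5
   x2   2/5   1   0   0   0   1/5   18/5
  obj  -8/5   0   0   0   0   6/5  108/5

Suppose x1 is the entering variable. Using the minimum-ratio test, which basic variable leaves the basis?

u3

Column x1 entries and ratios — u1: (91/5)/(4/5) = 91/4; u2: 10/3 = 10/3; u3: (69/5)/(21/5) = 23/7; x2: (18/5)/(2/5) = 9.
Smallest ratio is 23/7 in the row of u3, so u3 leaves.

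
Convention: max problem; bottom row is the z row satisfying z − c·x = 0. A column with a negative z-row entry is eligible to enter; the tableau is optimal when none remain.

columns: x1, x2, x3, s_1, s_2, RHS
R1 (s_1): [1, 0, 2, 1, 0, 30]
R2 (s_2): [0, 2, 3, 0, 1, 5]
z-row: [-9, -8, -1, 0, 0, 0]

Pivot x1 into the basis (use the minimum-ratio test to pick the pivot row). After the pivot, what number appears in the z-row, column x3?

Ratio test on column x1 — row 1: 30/1 = 30; row 2: entry 0 ≤ 0. Minimum is 30 at row 1 (s_1 leaves); pivot element 1.
Divide row 1 by 1; eliminate column x1 from the other rows.
z-row update in column x3: -1 − (-9)·2 = 17.

17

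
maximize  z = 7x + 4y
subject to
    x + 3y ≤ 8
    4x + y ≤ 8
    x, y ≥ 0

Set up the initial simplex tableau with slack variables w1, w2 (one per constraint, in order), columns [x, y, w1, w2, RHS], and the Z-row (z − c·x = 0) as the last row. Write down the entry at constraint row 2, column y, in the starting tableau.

1

Constraint 2 has coefficient 1 on y.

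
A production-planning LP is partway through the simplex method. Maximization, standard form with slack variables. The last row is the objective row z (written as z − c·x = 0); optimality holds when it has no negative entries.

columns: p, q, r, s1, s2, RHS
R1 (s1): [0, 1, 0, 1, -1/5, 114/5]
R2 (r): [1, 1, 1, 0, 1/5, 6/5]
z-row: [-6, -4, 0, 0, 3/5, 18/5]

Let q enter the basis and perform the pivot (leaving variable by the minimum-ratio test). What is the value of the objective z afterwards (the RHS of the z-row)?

Ratio test on column q — row 1: (114/5)/1 = 114/5; row 2: (6/5)/1 = 6/5. Minimum is 6/5 at row 2 (r leaves); pivot element 1.
Pivot on row 2; the z-row RHS becomes 18/5 − (-4)·(6/5) = 42/5.

42/5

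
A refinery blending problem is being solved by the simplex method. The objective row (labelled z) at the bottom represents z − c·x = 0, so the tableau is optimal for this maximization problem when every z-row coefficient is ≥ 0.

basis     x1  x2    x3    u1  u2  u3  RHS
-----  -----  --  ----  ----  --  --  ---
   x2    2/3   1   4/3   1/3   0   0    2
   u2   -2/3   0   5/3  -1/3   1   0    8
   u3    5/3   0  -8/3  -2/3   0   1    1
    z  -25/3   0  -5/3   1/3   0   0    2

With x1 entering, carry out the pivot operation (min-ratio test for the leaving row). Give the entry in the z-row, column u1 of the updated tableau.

-3

Ratio test on column x1 — row 1: 2/(2/3) = 3; row 2: entry -2/3 ≤ 0; row 3: 1/(5/3) = 3/5. Minimum is 3/5 at row 3 (u3 leaves); pivot element 5/3.
Divide row 3 by 5/3; eliminate column x1 from the other rows.
z-row update in column u1: 1/3 − (-25/3)·(-2/5) = -3.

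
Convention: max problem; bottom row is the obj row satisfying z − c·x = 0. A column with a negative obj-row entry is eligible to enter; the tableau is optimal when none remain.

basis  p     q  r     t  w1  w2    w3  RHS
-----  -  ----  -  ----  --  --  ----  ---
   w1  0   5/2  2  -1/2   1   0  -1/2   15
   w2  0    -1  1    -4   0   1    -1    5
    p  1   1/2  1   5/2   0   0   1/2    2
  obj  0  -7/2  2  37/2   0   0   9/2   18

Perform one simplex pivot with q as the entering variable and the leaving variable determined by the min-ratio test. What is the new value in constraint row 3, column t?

Ratio test on column q — row 1: 15/(5/2) = 6; row 2: entry -1 ≤ 0; row 3: 2/(1/2) = 4. Minimum is 4 at row 3 (p leaves); pivot element 1/2.
Divide row 3 by 1/2; eliminate column q from the other rows.
In the new row 3, the t entry is the old entry divided by the pivot: (5/2)/(1/2) = 5.

5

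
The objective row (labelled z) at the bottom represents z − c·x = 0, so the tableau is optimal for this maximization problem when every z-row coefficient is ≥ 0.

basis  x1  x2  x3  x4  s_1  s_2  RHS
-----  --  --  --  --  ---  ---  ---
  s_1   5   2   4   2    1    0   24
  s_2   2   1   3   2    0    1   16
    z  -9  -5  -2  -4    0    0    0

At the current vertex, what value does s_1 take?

s_1 is basic (row 1); its value is the RHS of that row, 24.

24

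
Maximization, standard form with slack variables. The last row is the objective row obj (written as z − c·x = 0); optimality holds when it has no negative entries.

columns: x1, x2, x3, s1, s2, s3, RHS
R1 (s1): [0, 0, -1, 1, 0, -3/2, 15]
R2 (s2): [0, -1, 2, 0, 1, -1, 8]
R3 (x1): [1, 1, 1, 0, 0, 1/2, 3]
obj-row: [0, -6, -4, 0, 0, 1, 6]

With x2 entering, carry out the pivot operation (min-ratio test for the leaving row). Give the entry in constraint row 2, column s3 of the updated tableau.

-1/2

Ratio test on column x2 — row 1: entry 0 ≤ 0; row 2: entry -1 ≤ 0; row 3: 3/1 = 3. Minimum is 3 at row 3 (x1 leaves); pivot element 1.
Divide row 3 by 1; eliminate column x2 from the other rows.
Row 2 update in column s3: -1 − (-1)·(1/2) = -1/2.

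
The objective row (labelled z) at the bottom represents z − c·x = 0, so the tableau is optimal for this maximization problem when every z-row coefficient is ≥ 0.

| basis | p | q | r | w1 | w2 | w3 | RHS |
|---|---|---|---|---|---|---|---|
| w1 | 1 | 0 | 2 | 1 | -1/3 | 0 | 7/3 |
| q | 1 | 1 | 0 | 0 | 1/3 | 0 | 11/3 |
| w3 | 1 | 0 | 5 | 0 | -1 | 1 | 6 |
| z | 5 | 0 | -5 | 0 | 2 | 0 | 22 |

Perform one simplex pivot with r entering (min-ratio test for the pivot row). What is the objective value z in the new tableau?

167/6

Ratio test on column r — row 1: (7/3)/2 = 7/6; row 2: entry 0 ≤ 0; row 3: 6/5 = 6/5. Minimum is 7/6 at row 1 (w1 leaves); pivot element 2.
Pivot on row 1; the z-row RHS becomes 22 − (-5)·(7/6) = 167/6.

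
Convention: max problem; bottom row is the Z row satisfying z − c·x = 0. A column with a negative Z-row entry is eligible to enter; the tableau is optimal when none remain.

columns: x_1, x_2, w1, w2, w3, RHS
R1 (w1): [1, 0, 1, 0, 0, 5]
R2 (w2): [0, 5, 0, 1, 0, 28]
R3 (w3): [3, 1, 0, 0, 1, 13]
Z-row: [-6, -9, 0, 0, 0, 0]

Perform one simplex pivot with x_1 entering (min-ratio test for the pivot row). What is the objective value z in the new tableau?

26

Ratio test on column x_1 — row 1: 5/1 = 5; row 2: entry 0 ≤ 0; row 3: 13/3 = 13/3. Minimum is 13/3 at row 3 (w3 leaves); pivot element 3.
Pivot on row 3; the Z-row RHS becomes 0 − (-6)·(13/3) = 26.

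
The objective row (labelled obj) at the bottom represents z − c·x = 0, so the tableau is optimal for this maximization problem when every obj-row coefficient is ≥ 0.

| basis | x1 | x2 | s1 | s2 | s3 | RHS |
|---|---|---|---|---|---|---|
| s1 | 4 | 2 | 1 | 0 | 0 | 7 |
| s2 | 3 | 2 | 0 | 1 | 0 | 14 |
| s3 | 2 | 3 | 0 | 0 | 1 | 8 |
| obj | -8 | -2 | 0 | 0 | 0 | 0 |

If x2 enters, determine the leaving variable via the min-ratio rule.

Column x2 entries and ratios — s1: 7/2 = 7/2; s2: 14/2 = 7; s3: 8/3 = 8/3.
Smallest ratio is 8/3 in the row of s3, so s3 leaves.

s3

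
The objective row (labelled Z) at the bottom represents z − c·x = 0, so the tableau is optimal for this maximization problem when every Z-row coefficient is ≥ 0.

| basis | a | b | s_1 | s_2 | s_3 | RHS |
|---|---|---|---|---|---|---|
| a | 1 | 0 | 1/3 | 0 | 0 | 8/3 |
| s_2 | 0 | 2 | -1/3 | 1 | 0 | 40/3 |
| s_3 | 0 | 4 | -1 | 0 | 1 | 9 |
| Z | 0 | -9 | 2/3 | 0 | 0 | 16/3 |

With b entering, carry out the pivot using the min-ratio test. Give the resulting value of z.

Ratio test on column b — row 1: entry 0 ≤ 0; row 2: (40/3)/2 = 20/3; row 3: 9/4 = 9/4. Minimum is 9/4 at row 3 (s_3 leaves); pivot element 4.
Pivot on row 3; the Z-row RHS becomes 16/3 − (-9)·(9/4) = 307/12.

307/12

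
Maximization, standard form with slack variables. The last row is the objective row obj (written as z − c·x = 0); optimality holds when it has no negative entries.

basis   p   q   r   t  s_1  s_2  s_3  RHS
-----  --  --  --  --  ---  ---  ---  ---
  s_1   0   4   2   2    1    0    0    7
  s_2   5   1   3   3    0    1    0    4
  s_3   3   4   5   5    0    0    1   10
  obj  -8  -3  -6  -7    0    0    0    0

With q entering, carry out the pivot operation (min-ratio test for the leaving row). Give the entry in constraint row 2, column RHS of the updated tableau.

Ratio test on column q — row 1: 7/4 = 7/4; row 2: 4/1 = 4; row 3: 10/4 = 5/2. Minimum is 7/4 at row 1 (s_1 leaves); pivot element 4.
Divide row 1 by 4; eliminate column q from the other rows.
Row 2 update in column RHS: 4 − 1·(7/4) = 9/4.

9/4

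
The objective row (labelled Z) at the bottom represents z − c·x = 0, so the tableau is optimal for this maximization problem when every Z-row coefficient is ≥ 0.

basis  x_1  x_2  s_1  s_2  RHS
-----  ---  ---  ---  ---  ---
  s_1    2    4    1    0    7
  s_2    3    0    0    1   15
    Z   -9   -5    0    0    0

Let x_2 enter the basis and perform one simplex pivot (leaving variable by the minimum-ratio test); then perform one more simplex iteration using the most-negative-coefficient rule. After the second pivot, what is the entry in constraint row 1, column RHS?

7/2

Ratio test on column x_2 — row 1: 7/4 = 7/4; row 2: entry 0 ≤ 0. Minimum is 7/4 at row 1 (s_1 leaves); pivot element 4.
Divide row 1 by 4; eliminate column x_2 from the other rows.
Second iteration: most negative Z-row entry is -13/2 in column x_1, so x_1 enters.
Ratio test on column x_1 — row 1: (7/4)/(1/2) = 7/2; row 2: 15/3 = 5. Minimum is 7/2 at row 1 (x_2 leaves); pivot element 1/2.
Divide row 1 by 1/2; eliminate column x_1 from the other rows.
After both pivots, the entry at constraint row 1, column RHS is 7/2.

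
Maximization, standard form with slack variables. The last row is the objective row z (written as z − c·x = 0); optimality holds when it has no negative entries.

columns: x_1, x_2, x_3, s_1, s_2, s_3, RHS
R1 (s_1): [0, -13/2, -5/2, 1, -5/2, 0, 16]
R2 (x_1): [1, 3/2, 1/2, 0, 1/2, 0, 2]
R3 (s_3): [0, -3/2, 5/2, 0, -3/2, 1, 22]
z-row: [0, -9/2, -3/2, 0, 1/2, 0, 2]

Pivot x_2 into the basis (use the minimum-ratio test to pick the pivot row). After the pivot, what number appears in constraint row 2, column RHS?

Ratio test on column x_2 — row 1: entry -13/2 ≤ 0; row 2: 2/(3/2) = 4/3; row 3: entry -3/2 ≤ 0. Minimum is 4/3 at row 2 (x_1 leaves); pivot element 3/2.
Divide row 2 by 3/2; eliminate column x_2 from the other rows.
In the new row 2, the RHS entry is the old entry divided by the pivot: 2/(3/2) = 4/3.

4/3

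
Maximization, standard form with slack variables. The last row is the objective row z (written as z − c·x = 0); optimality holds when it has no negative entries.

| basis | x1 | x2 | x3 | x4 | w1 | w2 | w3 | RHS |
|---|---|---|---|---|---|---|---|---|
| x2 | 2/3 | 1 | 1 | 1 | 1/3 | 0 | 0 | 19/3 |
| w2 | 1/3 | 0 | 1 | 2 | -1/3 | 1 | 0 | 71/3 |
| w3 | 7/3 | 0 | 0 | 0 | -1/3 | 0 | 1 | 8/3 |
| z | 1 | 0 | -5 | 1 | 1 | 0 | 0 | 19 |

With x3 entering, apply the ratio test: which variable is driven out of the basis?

Column x3 entries and ratios — x2: (19/3)/1 = 19/3; w2: (71/3)/1 = 71/3; w3: 0 ≤ 0, skip.
Smallest ratio is 19/3 in the row of x2, so x2 leaves.

x2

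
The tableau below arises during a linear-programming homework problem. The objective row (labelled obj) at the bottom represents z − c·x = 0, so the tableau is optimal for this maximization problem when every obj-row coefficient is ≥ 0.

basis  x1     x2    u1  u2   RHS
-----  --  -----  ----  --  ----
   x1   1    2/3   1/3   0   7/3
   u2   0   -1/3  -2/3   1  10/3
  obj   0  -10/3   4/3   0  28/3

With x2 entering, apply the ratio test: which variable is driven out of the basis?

x1

Column x2 entries and ratios — x1: (7/3)/(2/3) = 7/2; u2: -1/3 ≤ 0, skip.
Smallest ratio is 7/2 in the row of x1, so x1 leaves.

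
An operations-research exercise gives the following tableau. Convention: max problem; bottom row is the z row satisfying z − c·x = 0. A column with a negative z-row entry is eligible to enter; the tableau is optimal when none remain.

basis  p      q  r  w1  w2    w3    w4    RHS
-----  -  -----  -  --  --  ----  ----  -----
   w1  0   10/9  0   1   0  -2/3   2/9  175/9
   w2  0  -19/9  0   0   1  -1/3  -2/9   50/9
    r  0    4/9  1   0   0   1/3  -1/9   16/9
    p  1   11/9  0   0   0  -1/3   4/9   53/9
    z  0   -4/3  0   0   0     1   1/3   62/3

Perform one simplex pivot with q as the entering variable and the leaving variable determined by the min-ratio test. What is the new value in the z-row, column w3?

2

Ratio test on column q — row 1: (175/9)/(10/9) = 35/2; row 2: entry -19/9 ≤ 0; row 3: (16/9)/(4/9) = 4; row 4: (53/9)/(11/9) = 53/11. Minimum is 4 at row 3 (r leaves); pivot element 4/9.
Divide row 3 by 4/9; eliminate column q from the other rows.
z-row update in column w3: 1 − (-4/3)·(3/4) = 2.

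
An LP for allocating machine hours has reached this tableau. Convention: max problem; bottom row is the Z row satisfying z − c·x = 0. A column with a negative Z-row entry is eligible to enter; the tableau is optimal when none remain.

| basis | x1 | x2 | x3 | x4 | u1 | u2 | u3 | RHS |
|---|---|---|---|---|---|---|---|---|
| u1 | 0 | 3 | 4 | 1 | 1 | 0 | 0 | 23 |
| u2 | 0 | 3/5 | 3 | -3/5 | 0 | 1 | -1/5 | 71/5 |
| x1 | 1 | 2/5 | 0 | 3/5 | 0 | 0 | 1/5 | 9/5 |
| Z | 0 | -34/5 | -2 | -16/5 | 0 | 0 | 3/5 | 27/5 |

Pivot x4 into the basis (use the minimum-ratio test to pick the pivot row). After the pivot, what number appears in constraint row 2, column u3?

0

Ratio test on column x4 — row 1: 23/1 = 23; row 2: entry -3/5 ≤ 0; row 3: (9/5)/(3/5) = 3. Minimum is 3 at row 3 (x1 leaves); pivot element 3/5.
Divide row 3 by 3/5; eliminate column x4 from the other rows.
Row 2 update in column u3: -1/5 − (-3/5)·(1/3) = 0.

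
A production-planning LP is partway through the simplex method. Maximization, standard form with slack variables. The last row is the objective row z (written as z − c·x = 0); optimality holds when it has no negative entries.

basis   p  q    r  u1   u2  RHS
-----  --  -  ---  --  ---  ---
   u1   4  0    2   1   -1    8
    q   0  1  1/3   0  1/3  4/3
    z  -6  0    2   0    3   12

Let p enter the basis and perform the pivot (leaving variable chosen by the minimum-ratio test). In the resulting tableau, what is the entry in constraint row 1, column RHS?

2

Ratio test on column p — row 1: 8/4 = 2; row 2: entry 0 ≤ 0. Minimum is 2 at row 1 (u1 leaves); pivot element 4.
Divide row 1 by 4; eliminate column p from the other rows.
In the new row 1, the RHS entry is the old entry divided by the pivot: 8/4 = 2.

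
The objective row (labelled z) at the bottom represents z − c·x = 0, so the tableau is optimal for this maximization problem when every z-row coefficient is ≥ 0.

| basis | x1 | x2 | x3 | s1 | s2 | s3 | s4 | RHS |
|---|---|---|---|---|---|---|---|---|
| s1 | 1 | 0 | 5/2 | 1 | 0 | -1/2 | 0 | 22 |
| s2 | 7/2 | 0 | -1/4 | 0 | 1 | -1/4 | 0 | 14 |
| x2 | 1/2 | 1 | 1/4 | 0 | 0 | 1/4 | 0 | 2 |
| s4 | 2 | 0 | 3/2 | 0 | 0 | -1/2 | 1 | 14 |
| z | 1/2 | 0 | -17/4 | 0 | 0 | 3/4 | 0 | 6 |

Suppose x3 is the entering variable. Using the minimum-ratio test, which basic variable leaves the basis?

Column x3 entries and ratios — s1: 22/(5/2) = 44/5; s2: -1/4 ≤ 0, skip; x2: 2/(1/4) = 8; s4: 14/(3/2) = 28/3.
Smallest ratio is 8 in the row of x2, so x2 leaves.

x2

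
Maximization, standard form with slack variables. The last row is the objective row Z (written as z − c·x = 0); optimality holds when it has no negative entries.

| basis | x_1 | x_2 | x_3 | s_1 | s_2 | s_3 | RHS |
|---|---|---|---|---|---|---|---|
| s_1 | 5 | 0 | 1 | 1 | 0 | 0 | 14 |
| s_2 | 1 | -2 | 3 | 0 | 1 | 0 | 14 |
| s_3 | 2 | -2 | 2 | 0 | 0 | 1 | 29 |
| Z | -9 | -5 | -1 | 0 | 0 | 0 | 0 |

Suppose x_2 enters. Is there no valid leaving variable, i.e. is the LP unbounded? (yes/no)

yes

Every constraint-row entry in column x_2 is ≤ 0, so increasing x_2 is unbounded.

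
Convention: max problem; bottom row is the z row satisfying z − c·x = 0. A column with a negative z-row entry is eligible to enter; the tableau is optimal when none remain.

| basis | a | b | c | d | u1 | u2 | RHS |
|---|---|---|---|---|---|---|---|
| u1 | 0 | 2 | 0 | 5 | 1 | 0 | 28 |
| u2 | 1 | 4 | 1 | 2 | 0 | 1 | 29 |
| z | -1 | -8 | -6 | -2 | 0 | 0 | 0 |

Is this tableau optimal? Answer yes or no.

The z-row has a negative entry -8 in column b, so it is not optimal.

no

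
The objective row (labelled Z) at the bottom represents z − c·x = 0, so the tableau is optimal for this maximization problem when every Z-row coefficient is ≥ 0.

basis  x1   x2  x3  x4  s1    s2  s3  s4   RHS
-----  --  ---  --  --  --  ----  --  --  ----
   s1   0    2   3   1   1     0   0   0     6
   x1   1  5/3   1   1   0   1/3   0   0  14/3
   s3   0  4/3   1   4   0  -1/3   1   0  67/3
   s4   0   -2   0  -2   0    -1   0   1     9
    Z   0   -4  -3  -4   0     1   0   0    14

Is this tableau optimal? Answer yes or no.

no

The Z-row has a negative entry -4 in column x2, so it is not optimal.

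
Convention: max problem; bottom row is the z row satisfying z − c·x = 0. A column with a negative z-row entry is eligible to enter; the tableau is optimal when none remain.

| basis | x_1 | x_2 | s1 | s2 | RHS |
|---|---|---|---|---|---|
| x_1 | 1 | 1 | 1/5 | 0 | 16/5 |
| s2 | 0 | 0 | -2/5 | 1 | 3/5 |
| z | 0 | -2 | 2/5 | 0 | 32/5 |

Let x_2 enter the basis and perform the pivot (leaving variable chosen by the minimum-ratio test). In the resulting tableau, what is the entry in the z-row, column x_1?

2

Ratio test on column x_2 — row 1: (16/5)/1 = 16/5; row 2: entry 0 ≤ 0. Minimum is 16/5 at row 1 (x_1 leaves); pivot element 1.
Divide row 1 by 1; eliminate column x_2 from the other rows.
z-row update in column x_1: 0 − (-2)·1 = 2.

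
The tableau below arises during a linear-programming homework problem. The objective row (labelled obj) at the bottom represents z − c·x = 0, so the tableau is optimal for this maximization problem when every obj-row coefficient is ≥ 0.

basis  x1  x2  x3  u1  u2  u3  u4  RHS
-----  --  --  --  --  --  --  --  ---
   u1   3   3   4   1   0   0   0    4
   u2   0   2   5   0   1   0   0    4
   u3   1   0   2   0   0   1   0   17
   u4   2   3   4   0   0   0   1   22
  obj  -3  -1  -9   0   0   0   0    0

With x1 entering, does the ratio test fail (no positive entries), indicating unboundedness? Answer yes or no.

no

Column x1 has positive entries in row(s) 1, 3, 4, so the ratio test bounds it — not unbounded.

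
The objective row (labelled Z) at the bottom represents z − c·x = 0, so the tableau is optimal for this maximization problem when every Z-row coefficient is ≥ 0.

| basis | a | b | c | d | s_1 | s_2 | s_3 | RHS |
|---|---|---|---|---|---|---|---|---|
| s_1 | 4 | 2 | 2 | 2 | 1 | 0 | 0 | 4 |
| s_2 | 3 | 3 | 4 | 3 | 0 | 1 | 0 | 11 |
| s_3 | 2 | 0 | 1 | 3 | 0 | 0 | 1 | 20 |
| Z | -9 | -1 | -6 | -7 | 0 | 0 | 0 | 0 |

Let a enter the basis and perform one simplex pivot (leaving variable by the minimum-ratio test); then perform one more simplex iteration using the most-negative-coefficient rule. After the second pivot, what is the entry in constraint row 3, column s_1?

-3/2

Ratio test on column a — row 1: 4/4 = 1; row 2: 11/3 = 11/3; row 3: 20/2 = 10. Minimum is 1 at row 1 (s_1 leaves); pivot element 4.
Divide row 1 by 4; eliminate column a from the other rows.
Second iteration: most negative Z-row entry is -5/2 in column d, so d enters.
Ratio test on column d — row 1: 1/(1/2) = 2; row 2: 8/(3/2) = 16/3; row 3: 18/2 = 9. Minimum is 2 at row 1 (a leaves); pivot element 1/2.
Divide row 1 by 1/2; eliminate column d from the other rows.
After both pivots, the entry at constraint row 3, column s_1 is -3/2.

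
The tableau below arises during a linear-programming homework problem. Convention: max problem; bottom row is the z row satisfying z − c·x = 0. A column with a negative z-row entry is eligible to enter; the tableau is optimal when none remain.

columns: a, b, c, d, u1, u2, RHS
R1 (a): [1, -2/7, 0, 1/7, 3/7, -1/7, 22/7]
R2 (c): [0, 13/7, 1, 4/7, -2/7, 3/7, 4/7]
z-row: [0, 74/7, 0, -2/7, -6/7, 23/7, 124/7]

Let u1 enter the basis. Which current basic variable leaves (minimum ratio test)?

a

Column u1 entries and ratios — a: (22/7)/(3/7) = 22/3; c: -2/7 ≤ 0, skip.
Smallest ratio is 22/3 in the row of a, so a leaves.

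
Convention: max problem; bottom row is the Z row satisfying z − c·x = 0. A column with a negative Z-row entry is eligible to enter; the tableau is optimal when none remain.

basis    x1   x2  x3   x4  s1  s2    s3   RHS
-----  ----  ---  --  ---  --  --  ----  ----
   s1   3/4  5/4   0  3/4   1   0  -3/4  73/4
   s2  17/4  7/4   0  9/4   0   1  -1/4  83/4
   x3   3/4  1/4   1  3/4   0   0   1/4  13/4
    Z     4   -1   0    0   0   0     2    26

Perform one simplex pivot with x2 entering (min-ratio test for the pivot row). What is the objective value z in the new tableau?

Ratio test on column x2 — row 1: (73/4)/(5/4) = 73/5; row 2: (83/4)/(7/4) = 83/7; row 3: (13/4)/(1/4) = 13. Minimum is 83/7 at row 2 (s2 leaves); pivot element 7/4.
Pivot on row 2; the Z-row RHS becomes 26 − (-1)·(83/7) = 265/7.

265/7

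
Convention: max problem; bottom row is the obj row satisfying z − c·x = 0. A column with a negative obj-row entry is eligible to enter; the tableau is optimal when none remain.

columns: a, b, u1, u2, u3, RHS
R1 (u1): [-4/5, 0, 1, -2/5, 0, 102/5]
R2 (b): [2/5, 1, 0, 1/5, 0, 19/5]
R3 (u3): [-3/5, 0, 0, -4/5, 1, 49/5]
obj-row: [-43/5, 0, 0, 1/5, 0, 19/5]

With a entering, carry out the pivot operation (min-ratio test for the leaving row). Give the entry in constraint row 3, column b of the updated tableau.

3/2

Ratio test on column a — row 1: entry -4/5 ≤ 0; row 2: (19/5)/(2/5) = 19/2; row 3: entry -3/5 ≤ 0. Minimum is 19/2 at row 2 (b leaves); pivot element 2/5.
Divide row 2 by 2/5; eliminate column a from the other rows.
Row 3 update in column b: 0 − (-3/5)·(5/2) = 3/2.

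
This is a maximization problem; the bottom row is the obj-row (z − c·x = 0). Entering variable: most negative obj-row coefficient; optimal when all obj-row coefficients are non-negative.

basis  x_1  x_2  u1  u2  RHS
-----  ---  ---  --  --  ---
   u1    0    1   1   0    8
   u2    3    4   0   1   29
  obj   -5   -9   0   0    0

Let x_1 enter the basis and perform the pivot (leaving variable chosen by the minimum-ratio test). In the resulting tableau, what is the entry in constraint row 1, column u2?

Ratio test on column x_1 — row 1: entry 0 ≤ 0; row 2: 29/3 = 29/3. Minimum is 29/3 at row 2 (u2 leaves); pivot element 3.
Divide row 2 by 3; eliminate column x_1 from the other rows.
Row 1 update in column u2: 0 − 0·(1/3) = 0.

0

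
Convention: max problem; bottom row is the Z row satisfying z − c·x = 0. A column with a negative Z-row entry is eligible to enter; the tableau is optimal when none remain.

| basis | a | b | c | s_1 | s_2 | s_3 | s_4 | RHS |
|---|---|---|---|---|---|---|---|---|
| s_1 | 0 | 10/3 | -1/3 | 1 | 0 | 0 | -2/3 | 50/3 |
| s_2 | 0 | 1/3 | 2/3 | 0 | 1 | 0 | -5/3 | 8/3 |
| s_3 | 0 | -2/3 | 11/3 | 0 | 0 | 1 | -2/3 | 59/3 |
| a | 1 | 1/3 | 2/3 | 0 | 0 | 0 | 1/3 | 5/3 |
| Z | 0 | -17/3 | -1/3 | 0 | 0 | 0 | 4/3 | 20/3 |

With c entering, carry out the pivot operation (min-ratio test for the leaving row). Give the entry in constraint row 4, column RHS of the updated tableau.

5/2

Ratio test on column c — row 1: entry -1/3 ≤ 0; row 2: (8/3)/(2/3) = 4; row 3: (59/3)/(11/3) = 59/11; row 4: (5/3)/(2/3) = 5/2. Minimum is 5/2 at row 4 (a leaves); pivot element 2/3.
Divide row 4 by 2/3; eliminate column c from the other rows.
In the new row 4, the RHS entry is the old entry divided by the pivot: (5/3)/(2/3) = 5/2.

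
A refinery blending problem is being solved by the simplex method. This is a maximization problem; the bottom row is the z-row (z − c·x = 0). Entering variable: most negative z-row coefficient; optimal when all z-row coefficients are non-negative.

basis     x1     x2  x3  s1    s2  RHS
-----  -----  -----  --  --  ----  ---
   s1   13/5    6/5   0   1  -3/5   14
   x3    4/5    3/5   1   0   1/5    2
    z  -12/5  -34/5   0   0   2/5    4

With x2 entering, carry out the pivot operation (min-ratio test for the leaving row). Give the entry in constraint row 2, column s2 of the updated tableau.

1/3

Ratio test on column x2 — row 1: 14/(6/5) = 35/3; row 2: 2/(3/5) = 10/3. Minimum is 10/3 at row 2 (x3 leaves); pivot element 3/5.
Divide row 2 by 3/5; eliminate column x2 from the other rows.
In the new row 2, the s2 entry is the old entry divided by the pivot: (1/5)/(3/5) = 1/3.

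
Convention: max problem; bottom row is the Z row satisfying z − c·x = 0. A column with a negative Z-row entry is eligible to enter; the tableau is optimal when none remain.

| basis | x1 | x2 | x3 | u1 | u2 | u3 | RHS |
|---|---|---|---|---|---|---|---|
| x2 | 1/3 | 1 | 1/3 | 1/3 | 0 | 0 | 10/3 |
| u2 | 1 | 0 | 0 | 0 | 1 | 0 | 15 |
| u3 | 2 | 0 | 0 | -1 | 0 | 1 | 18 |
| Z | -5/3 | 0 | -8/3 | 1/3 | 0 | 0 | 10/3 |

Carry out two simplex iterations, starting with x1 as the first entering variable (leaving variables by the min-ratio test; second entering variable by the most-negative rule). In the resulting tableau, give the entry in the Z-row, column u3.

-1/2

Ratio test on column x1 — row 1: (10/3)/(1/3) = 10; row 2: 15/1 = 15; row 3: 18/2 = 9. Minimum is 9 at row 3 (u3 leaves); pivot element 2.
Divide row 3 by 2; eliminate column x1 from the other rows.
Second iteration: most negative Z-row entry is -8/3 in column x3, so x3 enters.
Ratio test on column x3 — row 1: (1/3)/(1/3) = 1; row 2: entry 0 ≤ 0; row 3: entry 0 ≤ 0. Minimum is 1 at row 1 (x2 leaves); pivot element 1/3.
Divide row 1 by 1/3; eliminate column x3 from the other rows.
After both pivots, the entry at the Z-row, column u3 is -1/2.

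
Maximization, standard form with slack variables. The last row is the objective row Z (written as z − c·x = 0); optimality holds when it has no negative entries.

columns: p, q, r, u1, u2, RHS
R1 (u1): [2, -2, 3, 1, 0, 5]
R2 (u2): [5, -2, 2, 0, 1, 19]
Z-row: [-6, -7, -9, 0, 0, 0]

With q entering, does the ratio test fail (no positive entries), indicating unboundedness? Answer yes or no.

yes

Every constraint-row entry in column q is ≤ 0, so increasing q is unbounded.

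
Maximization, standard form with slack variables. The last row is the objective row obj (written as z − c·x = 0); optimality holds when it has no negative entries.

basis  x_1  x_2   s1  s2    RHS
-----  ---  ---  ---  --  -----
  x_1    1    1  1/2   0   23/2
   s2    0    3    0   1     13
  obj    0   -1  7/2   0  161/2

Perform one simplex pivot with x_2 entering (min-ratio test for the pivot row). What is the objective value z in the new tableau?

509/6

Ratio test on column x_2 — row 1: (23/2)/1 = 23/2; row 2: 13/3 = 13/3. Minimum is 13/3 at row 2 (s2 leaves); pivot element 3.
Pivot on row 2; the obj-row RHS becomes 161/2 − (-1)·(13/3) = 509/6.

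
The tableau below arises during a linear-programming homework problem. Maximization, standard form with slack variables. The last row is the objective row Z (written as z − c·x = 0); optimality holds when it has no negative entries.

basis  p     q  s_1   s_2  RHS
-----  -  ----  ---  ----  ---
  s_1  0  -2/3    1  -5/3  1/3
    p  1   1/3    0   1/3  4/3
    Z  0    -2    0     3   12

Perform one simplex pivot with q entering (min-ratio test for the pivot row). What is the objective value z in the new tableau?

20

Ratio test on column q — row 1: entry -2/3 ≤ 0; row 2: (4/3)/(1/3) = 4. Minimum is 4 at row 2 (p leaves); pivot element 1/3.
Pivot on row 2; the Z-row RHS becomes 12 − (-2)·4 = 20.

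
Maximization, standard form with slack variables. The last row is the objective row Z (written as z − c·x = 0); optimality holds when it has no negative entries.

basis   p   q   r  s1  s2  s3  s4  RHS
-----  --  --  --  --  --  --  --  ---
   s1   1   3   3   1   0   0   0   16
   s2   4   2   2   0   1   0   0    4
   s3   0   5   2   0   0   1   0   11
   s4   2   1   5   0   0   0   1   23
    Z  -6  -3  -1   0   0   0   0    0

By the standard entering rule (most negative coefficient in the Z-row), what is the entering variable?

Negative Z-row entries: p: -6, q: -3, r: -1.
The most negative is -6 in column p, so p enters.

p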